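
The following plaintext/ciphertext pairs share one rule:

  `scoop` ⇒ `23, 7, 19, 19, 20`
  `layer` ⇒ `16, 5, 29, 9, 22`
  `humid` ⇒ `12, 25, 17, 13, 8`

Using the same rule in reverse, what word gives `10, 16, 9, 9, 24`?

fleet

The number is (letter's place in the alphabet, a=1) + 4.
Reversing it on 10, 16, 9, 9, 24: 10→(10−4)÷1=6=f, 16→(16−4)÷1=12=l, 9→(9−4)÷1=5=e, 9→(9−4)÷1=5=e, 24→(24−4)÷1=20=t.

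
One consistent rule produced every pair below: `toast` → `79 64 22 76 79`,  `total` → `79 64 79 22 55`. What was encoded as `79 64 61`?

t(#20)→79 and o(#15)→64: differences scale by 3, so n = 3·pos + 19. The formula is n = 3×(alphabet index, a=1) + 19.
Decoding 79 64 61: 79→(79−19)÷3=20=t, 64→(64−19)÷3=15=o, 61→(61−19)÷3=14=n.

ton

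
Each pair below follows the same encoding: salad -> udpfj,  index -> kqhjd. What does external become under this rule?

gaxjxuiu

Letter i (0-indexed) is shifted by i+2, so successive shifts are 2, 3, 4, ….
For external: e+2=g, x+3=a, t+4=x, e+5=j, r+6=x, n+7=u, a+8=i, l+9=u.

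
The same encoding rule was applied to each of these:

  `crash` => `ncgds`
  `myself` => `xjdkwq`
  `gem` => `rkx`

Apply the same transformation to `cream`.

The shift depends on letter class: consonant c→n is +11, but vowel a→g is +6. The rule splits by letter class: vowels +6, consonants +11.
Applying it to cream: c(cons)+11=n, r(cons)+11=c, e(vowel)+6=k, a(vowel)+6=g, m(cons)+11=x.

nckgx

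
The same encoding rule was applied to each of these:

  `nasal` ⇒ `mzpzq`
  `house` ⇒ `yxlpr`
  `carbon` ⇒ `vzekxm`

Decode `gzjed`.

dairy

n(13)→m(12) and a(0)→z(25) fit y≡11x+25 (mod 26); the inverse of 11 mod 26 is 19. This is an affine cipher: with a=0,…,z=25, each position x becomes (11x+25) mod 26.
Decoding gzjed: g(6)→19·(6−25)≡3=d; z(25)→19·(25−25)≡0=a; j(9)→19·(9−25)≡8=i; e(4)→19·(4−25)≡17=r; d(3)→19·(3−25)≡24=y (all mod 26).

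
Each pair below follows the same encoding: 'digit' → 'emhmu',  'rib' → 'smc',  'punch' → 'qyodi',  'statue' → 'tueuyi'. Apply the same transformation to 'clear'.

The shift depends on letter class: consonant d→e is +1, but vowel i→m is +4. Two shifts are in play — +4 for a/e/i/o/u, +1 for every other letter.
Applying it to clear: c(cons)+1=d, l(cons)+1=m, e(vowel)+4=i, a(vowel)+4=e, r(cons)+1=s.

dmies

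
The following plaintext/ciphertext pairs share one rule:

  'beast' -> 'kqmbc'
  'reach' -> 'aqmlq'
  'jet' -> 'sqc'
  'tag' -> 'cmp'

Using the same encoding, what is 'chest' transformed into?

lqqbc

The shift depends on letter class: consonant b→k is +9, but vowel e→q is +12. Two shifts are in play — +12 for a/e/i/o/u, +9 for every other letter.
On chest: c(cons)+9=l, h(cons)+9=q, e(vowel)+12=q, s(cons)+9=b, t(cons)+9=c.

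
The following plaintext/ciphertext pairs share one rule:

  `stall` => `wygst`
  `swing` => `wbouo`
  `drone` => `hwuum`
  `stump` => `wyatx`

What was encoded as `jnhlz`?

In stall: s→w is +4, t→y is +5, a→g is +6, l→s is +7 — the shift increases by 1 each position. Each letter shifts forward by (position + 4), i.e. 4, 5, 6, … — the shift grows by one for each successive letter.
Undoing it on jnhlz: j−4=f, n−5=i, h−6=b, l−7=e, z−8=r.

fiber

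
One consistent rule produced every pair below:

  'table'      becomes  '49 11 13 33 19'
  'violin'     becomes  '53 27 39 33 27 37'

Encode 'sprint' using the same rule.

The formula is n = 2×(alphabet index, a=1) + 9.
Applying it to sprint: s=19→47, p=16→41, r=18→45, i=9→27, n=14→37, t=20→49.

47 41 45 27 37 49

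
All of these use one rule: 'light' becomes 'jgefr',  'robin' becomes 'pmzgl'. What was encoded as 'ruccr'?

Compare letters: l→j is +24, i→g is +24, g→e is +24 — a constant shift. It's a constant shift of +24 (ROT24).
Decoding ruccr: r−24=t, u−24=w, c−24=e, c−24=e, r−24=t.

tweet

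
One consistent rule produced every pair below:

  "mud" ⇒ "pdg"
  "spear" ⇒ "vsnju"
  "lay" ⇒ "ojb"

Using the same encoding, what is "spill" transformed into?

vsroo

The shift depends on letter class: consonant m→p is +3, but vowel u→d is +9. Vowels shift forward by 9 and consonants shift forward by 3.
Applying it to spill: s(cons)+3=v, p(cons)+3=s, i(vowel)+9=r, l(cons)+3=o, l(cons)+3=o.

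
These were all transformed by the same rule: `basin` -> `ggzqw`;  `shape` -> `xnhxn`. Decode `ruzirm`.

mosaic

The shift increases by 1 at each position, starting from +5: 5, 6, 7, ….
Decoding ruzirm: r−5=m, u−6=o, z−7=s, i−8=a, r−9=i, m−10=c.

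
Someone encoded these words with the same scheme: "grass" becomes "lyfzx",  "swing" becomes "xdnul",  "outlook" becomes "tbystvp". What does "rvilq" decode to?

The shifts repeat in a cycle of length 2: positions 0,1,… shift by +5, +7, then the pattern repeats.
Undoing it on rvilq: r−5=m, v−7=o, i−5=d, l−7=e, q−5=l.

model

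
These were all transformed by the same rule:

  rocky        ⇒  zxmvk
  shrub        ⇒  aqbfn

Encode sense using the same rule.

anxdq

In rocky: r→z is +8, o→x is +9, c→m is +10, k→v is +11 — the shift increases by 1 each position. The shift increases by 1 at each position, starting from +8: 8, 9, 10, ….
Applying it to sense: s+8=a, e+9=n, n+10=x, s+11=d, e+12=q.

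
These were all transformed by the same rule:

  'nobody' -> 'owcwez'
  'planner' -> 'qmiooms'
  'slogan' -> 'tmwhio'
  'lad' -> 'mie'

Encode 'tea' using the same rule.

umi

The shift depends on letter class: consonant n→o is +1, but vowel o→w is +8. The rule splits by letter class: vowels +8, consonants +1.
Applying it to tea: t(cons)+1=u, e(vowel)+8=m, a(vowel)+8=i.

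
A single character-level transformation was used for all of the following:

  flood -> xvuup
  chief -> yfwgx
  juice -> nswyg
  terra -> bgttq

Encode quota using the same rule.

csubq

This is an affine cipher: with a=0,…,z=25, each position x becomes (17x+16) mod 26.
On quota: q(16)→17·16+16≡2=c; u(20)→17·20+16≡18=s; o(14)→17·14+16≡20=u; t(19)→17·19+16≡1=b; a(0)→17·0+16≡16=q (all mod 26).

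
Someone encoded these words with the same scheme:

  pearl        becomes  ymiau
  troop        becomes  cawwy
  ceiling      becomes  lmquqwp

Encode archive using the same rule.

Vowels shift forward by 8 and consonants shift forward by 9.
Applying it to archive: a(vowel)+8=i, r(cons)+9=a, c(cons)+9=l, h(cons)+9=q, i(vowel)+8=q, v(cons)+9=e, e(vowel)+8=m.

ialqqem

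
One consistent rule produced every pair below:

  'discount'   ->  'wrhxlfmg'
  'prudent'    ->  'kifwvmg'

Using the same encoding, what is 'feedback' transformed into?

Each pair mirrors across the alphabet (d↔w, i↔r, s↔h): positions sum to 25. Letters are reflected about the middle of the alphabet (position → 25−position): Atbash.
Applying it to feedback: f↔u, e↔v, e↔v, d↔w, b↔y, a↔z, c↔x, k↔p.

uvvwyzxp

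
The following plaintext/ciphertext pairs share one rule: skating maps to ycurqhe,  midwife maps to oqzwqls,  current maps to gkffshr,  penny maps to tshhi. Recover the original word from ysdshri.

s(18)→y(24) and k(10)→c(2) fit y≡19x+20 (mod 26); the inverse of 19 mod 26 is 11. Treating letters as 0–25, the rule is x ↦ 19x + 20 (mod 26).
Reversing it on ysdshri: y(24)→11·(24−20)≡18=s; s(18)→11·(18−20)≡4=e; d(3)→11·(3−20)≡21=v; s(18)→11·(18−20)≡4=e; h(7)→11·(7−20)≡13=n; r(17)→11·(17−20)≡19=t; i(8)→11·(8−20)≡24=y (all mod 26).

seventy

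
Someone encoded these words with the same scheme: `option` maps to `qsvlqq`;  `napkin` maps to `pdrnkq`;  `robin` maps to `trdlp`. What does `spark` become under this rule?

Shifts by position in option: pos 0: o→q (+2), pos 1: p→s (+3), pos 2: t→v (+2), pos 3: i→l (+3) — repeating every 2. A repeating key of period 2 is used — shifts +2, +3 over and over.
On spark: s+2=u, p+3=s, a+2=c, r+3=u, k+2=m.

uscum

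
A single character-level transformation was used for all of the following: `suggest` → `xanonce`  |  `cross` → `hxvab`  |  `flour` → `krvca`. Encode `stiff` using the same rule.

xzpno

In suggest: s→x is +5, u→a is +6, g→n is +7, g→o is +8 — the shift increases by 1 each position. Letter i (0-indexed) is shifted by i+5, so successive shifts are 5, 6, 7, ….
For stiff: s+5=x, t+6=z, i+7=p, f+8=n, f+9=o.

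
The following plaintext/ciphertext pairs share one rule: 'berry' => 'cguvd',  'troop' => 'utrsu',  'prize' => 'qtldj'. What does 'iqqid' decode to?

honey

In berry: b→c is +1, e→g is +2, r→u is +3, r→v is +4 — the shift increases by 1 each position. Each letter shifts forward by (position + 1), i.e. 1, 2, 3, … — the shift grows by one for each successive letter.
Decoding iqqid: i−1=h, q−2=o, q−3=n, i−4=e, d−5=y.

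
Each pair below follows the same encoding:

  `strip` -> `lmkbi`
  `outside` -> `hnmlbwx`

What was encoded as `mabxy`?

Compare letters: s→l is +19, t→m is +19, r→k is +19 — a constant shift. Each letter is shifted forward by 19 in the alphabet (a Caesar shift of +19).
Decoding mabxy: m−19=t, a−19=h, b−19=i, x−19=e, y−19=f.

thief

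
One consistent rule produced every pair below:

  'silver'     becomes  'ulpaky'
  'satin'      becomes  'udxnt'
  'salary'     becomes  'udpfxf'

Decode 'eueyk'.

crate

In silver: s→u is +2, i→l is +3, l→p is +4, v→a is +5 — the shift increases by 1 each position. Letter i (0-indexed) is shifted by i+2, so successive shifts are 2, 3, 4, ….
Undoing it on eueyk: e−2=c, u−3=r, e−4=a, y−5=t, k−6=e.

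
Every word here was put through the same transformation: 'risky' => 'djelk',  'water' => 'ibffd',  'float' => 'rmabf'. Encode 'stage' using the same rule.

Shifts by position in risky: pos 0: r→d (+12), pos 1: i→j (+1), pos 2: s→e (+12), pos 3: k→l (+1) — repeating every 2. A repeating key of period 2 is used — shifts +12, +1 over and over.
For stage: s+12=e, t+1=u, a+12=m, g+1=h, e+12=q.

eumhq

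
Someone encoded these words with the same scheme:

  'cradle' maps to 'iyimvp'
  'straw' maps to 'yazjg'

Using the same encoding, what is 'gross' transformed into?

mywbc

In cradle: c→i is +6, r→y is +7, a→i is +8, d→m is +9 — the shift increases by 1 each position. Letter i (0-indexed) is shifted by i+6, so successive shifts are 6, 7, 8, ….
Applying it to gross: g+6=m, r+7=y, o+8=w, s+9=b, s+10=c.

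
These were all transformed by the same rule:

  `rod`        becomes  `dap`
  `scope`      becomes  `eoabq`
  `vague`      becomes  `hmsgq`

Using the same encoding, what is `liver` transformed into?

Every letter moves 12 places later in the alphabet, wrapping around z→a.
Applying it to liver: l+12=x, i+12=u, v+12=h, e+12=q, r+12=d.

xuhqd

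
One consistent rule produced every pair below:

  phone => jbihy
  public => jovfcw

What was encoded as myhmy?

This is a Caesar cipher with shift 20.
Undoing it on myhmy: m−20=s, y−20=e, h−20=n, m−20=s, y−20=e.

sense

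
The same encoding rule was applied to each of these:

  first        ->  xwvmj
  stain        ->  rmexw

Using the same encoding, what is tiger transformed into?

vikmx

The output letters match the input read backwards, each shifted +4: first reversed is tsrif. Two steps: reverse the string, then apply a Caesar shift of +4.
For tiger: reverse → regit; then shift: r+4=v, e+4=i, g+4=k, i+4=m, t+4=x.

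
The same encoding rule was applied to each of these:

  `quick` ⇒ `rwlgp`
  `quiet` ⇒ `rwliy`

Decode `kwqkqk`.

In quick: q→r is +1, u→w is +2, i→l is +3, c→g is +4 — the shift increases by 1 each position. Letter i (0-indexed) is shifted by i+1, so successive shifts are 1, 2, 3, ….
Undoing it on kwqkqk: k−1=j, w−2=u, q−3=n, k−4=g, q−5=l, k−6=e.

jungle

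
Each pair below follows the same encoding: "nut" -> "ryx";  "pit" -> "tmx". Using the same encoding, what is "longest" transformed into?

psrkiwx

Each letter is shifted forward by 4 in the alphabet (a Caesar shift of +4).
On longest: l+4=p, o+4=s, n+4=r, g+4=k, e+4=i, s+4=w, t+4=x.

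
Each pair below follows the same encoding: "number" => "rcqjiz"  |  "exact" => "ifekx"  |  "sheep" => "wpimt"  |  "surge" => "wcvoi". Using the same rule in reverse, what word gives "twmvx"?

Shifts by position in number: pos 0: n→r (+4), pos 1: u→c (+8), pos 2: m→q (+4), pos 3: b→j (+8) — repeating every 2. It's a Vigenère-style cipher with numeric key [4,8]: position i shifts by key[i mod 2].
Undoing it on twmvx: t−4=p, w−8=o, m−4=i, v−8=n, x−4=t.

point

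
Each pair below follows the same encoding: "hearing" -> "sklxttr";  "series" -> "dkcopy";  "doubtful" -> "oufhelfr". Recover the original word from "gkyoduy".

venison

A repeating key of period 2 is used — shifts +11, +6 over and over.
Undoing it on gkyoduy: g−11=v, k−6=e, y−11=n, o−6=i, d−11=s, u−6=o, y−11=n.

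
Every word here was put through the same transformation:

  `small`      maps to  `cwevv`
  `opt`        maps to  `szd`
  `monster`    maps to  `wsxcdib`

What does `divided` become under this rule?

nmfmnin

The rule splits by letter class: vowels +4, consonants +10.
Applying it to divided: d(cons)+10=n, i(vowel)+4=m, v(cons)+10=f, i(vowel)+4=m, d(cons)+10=n, e(vowel)+4=i, d(cons)+10=n.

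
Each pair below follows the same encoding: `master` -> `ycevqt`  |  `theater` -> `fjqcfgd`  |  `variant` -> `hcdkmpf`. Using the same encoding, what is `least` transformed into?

Shifts by position in master: pos 0: m→y (+12), pos 1: a→c (+2), pos 2: s→e (+12), pos 3: t→v (+2) — repeating every 2. A repeating key of period 2 is used — shifts +12, +2 over and over.
For least: l+12=x, e+2=g, a+12=m, s+2=u, t+12=f.

xgmuf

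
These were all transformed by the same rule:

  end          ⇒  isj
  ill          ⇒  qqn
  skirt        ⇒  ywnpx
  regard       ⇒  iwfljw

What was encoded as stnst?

onion

The output letters match the input read backwards, each shifted +5: end reversed is dne. Read the word backwards and shift each letter +5.
Decoding stnst: shift back: s−5=n, t−5=o, n−5=i, s−5=n, t−5=o → noino; then reverse → onion.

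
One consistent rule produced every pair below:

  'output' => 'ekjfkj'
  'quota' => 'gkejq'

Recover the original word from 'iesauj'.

Compare letters: o→e is +16, u→k is +16, t→j is +16 — a constant shift. Every letter moves 16 places later in the alphabet, wrapping around z→a.
Undoing it on iesauj: i−16=s, e−16=o, s−16=c, a−16=k, u−16=e, j−16=t.

socket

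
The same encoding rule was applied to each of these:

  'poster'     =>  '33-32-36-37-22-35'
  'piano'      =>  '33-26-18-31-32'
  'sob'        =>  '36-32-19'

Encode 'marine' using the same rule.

30-18-35-26-31-22

p is letter #16 and maps to 33: an offset of 17. Each letter is replaced by its alphabet position (a=1..z=26) + 17.
On marine: m=13→30, a=1→18, r=18→35, i=9→26, n=14→31, e=5→22.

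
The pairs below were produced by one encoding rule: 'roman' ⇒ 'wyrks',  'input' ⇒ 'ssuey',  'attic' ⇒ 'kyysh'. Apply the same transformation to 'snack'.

The shift depends on letter class: consonant r→w is +5, but vowel o→y is +10. The rule splits by letter class: vowels +10, consonants +5.
Applying it to snack: s(cons)+5=x, n(cons)+5=s, a(vowel)+10=k, c(cons)+5=h, k(cons)+5=p.

xskhp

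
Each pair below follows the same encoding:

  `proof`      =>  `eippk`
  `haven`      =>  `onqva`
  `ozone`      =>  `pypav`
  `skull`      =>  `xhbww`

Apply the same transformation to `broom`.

cippl

Treating letters as 0–25, the rule is x ↦ 15x + 13 (mod 26).
On broom: b(1)→15·1+13≡2=c; r(17)→15·17+13≡8=i; o(14)→15·14+13≡15=p; o(14)→15·14+13≡15=p; m(12)→15·12+13≡11=l (all mod 26).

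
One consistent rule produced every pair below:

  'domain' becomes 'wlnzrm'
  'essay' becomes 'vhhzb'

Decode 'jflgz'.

quota

Each letter is replaced by its mirror in the alphabet: a↔z, b↔y, c↔x, and so on (the Atbash cipher).
Reversing it on jflgz: j↔q, f↔u, l↔o, g↔t, z↔a.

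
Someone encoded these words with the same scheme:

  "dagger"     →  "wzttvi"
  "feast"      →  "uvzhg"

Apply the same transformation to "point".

Each pair mirrors across the alphabet (d↔w, a↔z, g↔t): positions sum to 25. Letters are reflected about the middle of the alphabet (position → 25−position): Atbash.
On point: p↔k, o↔l, i↔r, n↔m, t↔g.

klrmg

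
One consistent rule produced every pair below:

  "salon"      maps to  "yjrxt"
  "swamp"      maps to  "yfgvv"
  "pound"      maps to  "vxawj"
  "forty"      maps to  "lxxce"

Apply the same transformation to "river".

It's a Vigenère-style cipher with numeric key [6,9]: position i shifts by key[i mod 2].
On river: r+6=x, i+9=r, v+6=b, e+9=n, r+6=x.

xrbnx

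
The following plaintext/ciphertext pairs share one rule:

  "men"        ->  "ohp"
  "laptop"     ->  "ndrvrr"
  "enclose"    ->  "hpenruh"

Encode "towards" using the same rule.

Two shifts are in play — +3 for a/e/i/o/u, +2 for every other letter.
On towards: t(cons)+2=v, o(vowel)+3=r, w(cons)+2=y, a(vowel)+3=d, r(cons)+2=t, d(cons)+2=f, s(cons)+2=u.

vrydtfu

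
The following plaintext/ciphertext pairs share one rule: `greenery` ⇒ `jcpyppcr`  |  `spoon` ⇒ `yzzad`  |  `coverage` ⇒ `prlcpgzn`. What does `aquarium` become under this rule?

xftclfbl

The output letters match the input read backwards, each shifted +11: greenery reversed is yreneerg. Two steps: reverse the string, then apply a Caesar shift of +11.
Applying it to aquarium: reverse → muirauqa; then shift: m+11=x, u+11=f, i+11=t, r+11=c, a+11=l, u+11=f, q+11=b, a+11=l.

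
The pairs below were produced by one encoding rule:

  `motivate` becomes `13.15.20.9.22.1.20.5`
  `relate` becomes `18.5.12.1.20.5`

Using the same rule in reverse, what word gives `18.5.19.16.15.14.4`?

m is letter #13 and maps to 13: an offset of 0. Each letter is replaced by its alphabet position (a=1, b=2, …, z=26).
Reversing it on 18.5.19.16.15.14.4: 18=r, 5=e, 19=s, 16=p, 15=o, 14=n, 4=d.

respond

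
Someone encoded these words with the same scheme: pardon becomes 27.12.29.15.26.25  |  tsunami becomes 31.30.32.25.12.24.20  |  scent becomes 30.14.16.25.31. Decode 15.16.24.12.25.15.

The number is (letter's place in the alphabet, a=1) + 11.
Undoing it on 15.16.24.12.25.15: 15→(15−11)÷1=4=d, 16→(16−11)÷1=5=e, 24→(24−11)÷1=13=m, 12→(12−11)÷1=1=a, 25→(25−11)÷1=14=n, 15→(15−11)÷1=4=d.

demand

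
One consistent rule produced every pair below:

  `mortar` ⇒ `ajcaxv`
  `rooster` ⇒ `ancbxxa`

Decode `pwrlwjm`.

dancing

The output letters match the input read backwards, each shifted +9: mortar reversed is ratrom. Two steps: reverse the string, then apply a Caesar shift of +9.
Reversing it on pwrlwjm: shift back: p−9=g, w−9=n, r−9=i, l−9=c, w−9=n, j−9=a, m−9=d → gnicnad; then reverse → dancing.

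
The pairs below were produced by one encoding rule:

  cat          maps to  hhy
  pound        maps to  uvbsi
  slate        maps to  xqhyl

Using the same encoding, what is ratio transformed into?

The shift depends on letter class: consonant c→h is +5, but vowel a→h is +7. Vowels shift forward by 7 and consonants shift forward by 5.
Applying it to ratio: r(cons)+5=w, a(vowel)+7=h, t(cons)+5=y, i(vowel)+7=p, o(vowel)+7=v.

whypv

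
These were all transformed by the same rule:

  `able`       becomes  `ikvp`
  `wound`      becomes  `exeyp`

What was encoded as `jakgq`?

brave

In able: a→i is +8, b→k is +9, l→v is +10, e→p is +11 — the shift increases by 1 each position. Letter i (0-indexed) is shifted by i+8, so successive shifts are 8, 9, 10, ….
Undoing it on jakgq: j−8=b, a−9=r, k−10=a, g−11=v, q−12=e.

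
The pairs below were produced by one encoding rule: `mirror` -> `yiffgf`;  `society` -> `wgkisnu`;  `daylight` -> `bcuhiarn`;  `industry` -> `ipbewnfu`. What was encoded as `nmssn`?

tweet

m(12)→y(24) and i(8)→i(8) fit y≡17x+2 (mod 26); the inverse of 17 mod 26 is 23. Treating letters as 0–25, the rule is x ↦ 17x + 2 (mod 26).
Undoing it on nmssn: n(13)→23·(13−2)≡19=t; m(12)→23·(12−2)≡22=w; s(18)→23·(18−2)≡4=e; s(18)→23·(18−2)≡4=e; n(13)→23·(13−2)≡19=t (all mod 26).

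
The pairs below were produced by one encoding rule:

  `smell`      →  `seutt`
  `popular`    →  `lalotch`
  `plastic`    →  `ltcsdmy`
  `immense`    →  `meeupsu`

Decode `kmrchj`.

s(18)→s(18) and m(12)→e(4) fit y≡11x+2 (mod 26); the inverse of 11 mod 26 is 19. Treating letters as 0–25, the rule is x ↦ 11x + 2 (mod 26).
Reversing it on kmrchj: k(10)→19·(10−2)≡22=w; m(12)→19·(12−2)≡8=i; r(17)→19·(17−2)≡25=z; c(2)→19·(2−2)≡0=a; h(7)→19·(7−2)≡17=r; j(9)→19·(9−2)≡3=d (all mod 26).

wizard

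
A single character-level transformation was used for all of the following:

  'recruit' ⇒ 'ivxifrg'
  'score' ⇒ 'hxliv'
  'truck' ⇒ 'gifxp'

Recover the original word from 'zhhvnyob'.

Each pair mirrors across the alphabet (r↔i, e↔v, c↔x): positions sum to 25. This is the alphabet-reversal cipher (Atbash): a becomes z, b becomes y, etc.
Undoing it on zhhvnyob: z↔a, h↔s, h↔s, v↔e, n↔m, y↔b, o↔l, b↔y.

assembly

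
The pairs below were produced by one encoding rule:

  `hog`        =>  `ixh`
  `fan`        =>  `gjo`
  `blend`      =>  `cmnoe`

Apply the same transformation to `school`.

tdixxm

Two shifts are in play — +9 for a/e/i/o/u, +1 for every other letter.
Applying it to school: s(cons)+1=t, c(cons)+1=d, h(cons)+1=i, o(vowel)+9=x, o(vowel)+9=x, l(cons)+1=m.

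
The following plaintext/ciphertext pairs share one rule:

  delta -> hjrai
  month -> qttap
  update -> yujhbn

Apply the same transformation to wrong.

The shift increases by 1 at each position, starting from +4: 4, 5, 6, ….
On wrong: w+4=a, r+5=w, o+6=u, n+7=u, g+8=o.

awuuo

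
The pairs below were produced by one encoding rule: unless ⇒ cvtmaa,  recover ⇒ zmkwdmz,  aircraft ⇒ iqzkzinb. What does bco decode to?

tug

Compare letters: u→c is +8, n→v is +8, l→t is +8 — a constant shift. It's a constant shift of +8 (ROT8).
Undoing it on bco: b−8=t, c−8=u, o−8=g.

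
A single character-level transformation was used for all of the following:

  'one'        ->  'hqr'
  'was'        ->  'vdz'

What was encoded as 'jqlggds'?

The output letters match the input read backwards, each shifted +3: one reversed is eno. The word is reversed, then every letter is shifted forward by 3.
Reversing it on jqlggds: shift back: j−3=g, q−3=n, l−3=i, g−3=d, g−3=d, d−3=a, s−3=p → gniddap; then reverse → padding.

padding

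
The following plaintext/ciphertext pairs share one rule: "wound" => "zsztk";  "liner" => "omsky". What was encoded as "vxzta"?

In wound: w→z is +3, o→s is +4, u→z is +5, n→t is +6 — the shift increases by 1 each position. Letter i (0-indexed) is shifted by i+3, so successive shifts are 3, 4, 5, ….
Decoding vxzta: v−3=s, x−4=t, z−5=u, t−6=n, a−7=t.

stunt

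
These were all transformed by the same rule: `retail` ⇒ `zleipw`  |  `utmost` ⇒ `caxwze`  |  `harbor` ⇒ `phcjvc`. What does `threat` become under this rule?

bocmhe

A repeating key of period 3 is used — shifts +8, +7, +11 over and over.
On threat: t+8=b, h+7=o, r+11=c, e+8=m, a+7=h, t+11=e.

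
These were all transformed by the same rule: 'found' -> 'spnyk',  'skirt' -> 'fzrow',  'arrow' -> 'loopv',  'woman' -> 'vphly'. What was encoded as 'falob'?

share

f(5)→s(18) and o(14)→p(15) fit y≡17x+11 (mod 26); the inverse of 17 mod 26 is 23. This is an affine cipher: with a=0,…,z=25, each position x becomes (17x+11) mod 26.
Reversing it on falob: f(5)→23·(5−11)≡18=s; a(0)→23·(0−11)≡7=h; l(11)→23·(11−11)≡0=a; o(14)→23·(14−11)≡17=r; b(1)→23·(1−11)≡4=e (all mod 26).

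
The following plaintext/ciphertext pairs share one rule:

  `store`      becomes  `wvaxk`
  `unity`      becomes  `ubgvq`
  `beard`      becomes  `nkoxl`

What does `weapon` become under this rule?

s(18)→w(22) and t(19)→v(21) fit y≡25x+14 (mod 26); the inverse of 25 mod 26 is 25. Each letter's alphabet position (a=0..z=25) is mapped through 25·x+14 mod 26 — an affine cipher.
On weapon: w(22)→25·22+14≡18=s; e(4)→25·4+14≡10=k; a(0)→25·0+14≡14=o; p(15)→25·15+14≡25=z; o(14)→25·14+14≡0=a; n(13)→25·13+14≡1=b (all mod 26).

skozab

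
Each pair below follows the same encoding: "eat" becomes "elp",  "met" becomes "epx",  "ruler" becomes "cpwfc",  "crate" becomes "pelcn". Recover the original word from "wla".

pal

The output letters match the input read backwards, each shifted +11: eat reversed is tae. The word is reversed, then every letter is shifted forward by 11.
Undoing it on wla: shift back: w−11=l, l−11=a, a−11=p → lap; then reverse → pal.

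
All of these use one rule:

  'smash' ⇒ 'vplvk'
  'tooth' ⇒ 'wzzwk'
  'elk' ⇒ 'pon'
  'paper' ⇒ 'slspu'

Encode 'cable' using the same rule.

fleop

The shift depends on letter class: consonant s→v is +3, but vowel a→l is +11. Two shifts are in play — +11 for a/e/i/o/u, +3 for every other letter.
For cable: c(cons)+3=f, a(vowel)+11=l, b(cons)+3=e, l(cons)+3=o, e(vowel)+11=p.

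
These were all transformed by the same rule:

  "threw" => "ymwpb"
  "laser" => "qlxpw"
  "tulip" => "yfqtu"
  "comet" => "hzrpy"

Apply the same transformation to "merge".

The shift depends on letter class: consonant t→y is +5, but vowel e→p is +11. The rule splits by letter class: vowels +11, consonants +5.
Applying it to merge: m(cons)+5=r, e(vowel)+11=p, r(cons)+5=w, g(cons)+5=l, e(vowel)+11=p.

rpwlp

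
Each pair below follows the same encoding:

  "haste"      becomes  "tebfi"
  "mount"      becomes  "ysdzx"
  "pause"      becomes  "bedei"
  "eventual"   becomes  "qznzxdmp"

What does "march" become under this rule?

Shifts by position in haste: pos 0: h→t (+12), pos 1: a→e (+4), pos 2: s→b (+9), pos 3: t→f (+12), pos 4: e→i (+4) — repeating every 3. It's a Vigenère-style cipher with numeric key [12,4,9]: position i shifts by key[i mod 3].
Applying it to march: m+12=y, a+4=e, r+9=a, c+12=o, h+4=l.

yeaol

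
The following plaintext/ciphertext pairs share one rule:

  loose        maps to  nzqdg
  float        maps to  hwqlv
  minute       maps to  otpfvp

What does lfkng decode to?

A repeating key of period 2 is used — shifts +2, +11 over and over.
Reversing it on lfkng: l−2=j, f−11=u, k−2=i, n−11=c, g−2=e.

juice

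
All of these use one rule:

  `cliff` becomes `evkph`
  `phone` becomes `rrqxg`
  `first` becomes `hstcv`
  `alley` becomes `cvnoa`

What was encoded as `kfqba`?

A repeating key of period 2 is used — shifts +2, +10 over and over.
Undoing it on kfqba: k−2=i, f−10=v, q−2=o, b−10=r, a−2=y.

ivory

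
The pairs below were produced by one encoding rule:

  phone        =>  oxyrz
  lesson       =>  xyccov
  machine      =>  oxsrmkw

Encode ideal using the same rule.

vkons

The output letters match the input read backwards, each shifted +10: phone reversed is enohp. Two steps: reverse the string, then apply a Caesar shift of +10.
On ideal: reverse → laedi; then shift: l+10=v, a+10=k, e+10=o, d+10=n, i+10=s.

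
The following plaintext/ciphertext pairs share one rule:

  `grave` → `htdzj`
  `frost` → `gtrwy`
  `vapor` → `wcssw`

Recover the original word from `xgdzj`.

weave

In grave: g→h is +1, r→t is +2, a→d is +3, v→z is +4 — the shift increases by 1 each position. Letter i (0-indexed) is shifted by i+1, so successive shifts are 1, 2, 3, ….
Reversing it on xgdzj: x−1=w, g−2=e, d−3=a, z−4=v, j−5=e.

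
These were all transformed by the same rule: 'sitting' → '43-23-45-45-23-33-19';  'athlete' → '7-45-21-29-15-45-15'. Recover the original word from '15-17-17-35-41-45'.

s(#19)→43 and i(#9)→23: differences scale by 2, so n = 2·pos + 5. With a=1..z=26, the number is 2·pos + 5.
Undoing it on 15-17-17-35-41-45: 15→(15−5)÷2=5=e, 17→(17−5)÷2=6=f, 17→(17−5)÷2=6=f, 35→(35−5)÷2=15=o, 41→(41−5)÷2=18=r, 45→(45−5)÷2=20=t.

effort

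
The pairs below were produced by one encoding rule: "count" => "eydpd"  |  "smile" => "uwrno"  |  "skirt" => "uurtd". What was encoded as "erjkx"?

Shifts by position in count: pos 0: c→e (+2), pos 1: o→y (+10), pos 2: u→d (+9), pos 3: n→p (+2), pos 4: t→d (+10) — repeating every 3. A repeating key of period 3 is used — shifts +2, +10, +9 over and over.
Decoding erjkx: e−2=c, r−10=h, j−9=a, k−2=i, x−10=n.

chain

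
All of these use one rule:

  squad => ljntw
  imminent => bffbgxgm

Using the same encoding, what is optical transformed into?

Compare letters: s→l is +19, q→j is +19, u→n is +19 — a constant shift. This is a Caesar cipher with shift 19.
Applying it to optical: o+19=h, p+19=i, t+19=m, i+19=b, c+19=v, a+19=t, l+19=e.

himbvte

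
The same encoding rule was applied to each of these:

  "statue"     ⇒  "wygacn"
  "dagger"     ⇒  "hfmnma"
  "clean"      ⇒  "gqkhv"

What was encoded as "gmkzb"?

chest

In statue: s→w is +4, t→y is +5, a→g is +6, t→a is +7 — the shift increases by 1 each position. The shift increases by 1 at each position, starting from +4: 4, 5, 6, ….
Decoding gmkzb: g−4=c, m−5=h, k−6=e, z−7=s, b−8=t.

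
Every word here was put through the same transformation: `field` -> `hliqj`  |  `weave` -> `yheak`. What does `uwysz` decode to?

The shift increases by 1 at each position, starting from +2: 2, 3, 4, ….
Decoding uwysz: u−2=s, w−3=t, y−4=u, s−5=n, z−6=t.

stunt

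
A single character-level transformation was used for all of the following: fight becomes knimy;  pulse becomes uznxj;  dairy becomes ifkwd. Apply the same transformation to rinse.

Shifts by position in fight: pos 0: f→k (+5), pos 1: i→n (+5), pos 2: g→i (+2), pos 3: h→m (+5), pos 4: t→y (+5) — repeating every 3. The shifts repeat in a cycle of length 3: positions 0,1,… shift by +5, +5, +2, then the pattern repeats.
On rinse: r+5=w, i+5=n, n+2=p, s+5=x, e+5=j.

wnpxj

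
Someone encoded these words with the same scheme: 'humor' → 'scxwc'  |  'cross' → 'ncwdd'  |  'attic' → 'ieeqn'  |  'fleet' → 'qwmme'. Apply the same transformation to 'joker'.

Vowels shift forward by 8 and consonants shift forward by 11.
On joker: j(cons)+11=u, o(vowel)+8=w, k(cons)+11=v, e(vowel)+8=m, r(cons)+11=c.

uwvmc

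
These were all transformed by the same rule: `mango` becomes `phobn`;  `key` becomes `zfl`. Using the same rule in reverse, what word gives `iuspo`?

The output letters match the input read backwards, each shifted +1: mango reversed is ognam. Two steps: reverse the string, then apply a Caesar shift of +1.
Undoing it on iuspo: shift back: i−1=h, u−1=t, s−1=r, p−1=o, o−1=n → htron; then reverse → north.

north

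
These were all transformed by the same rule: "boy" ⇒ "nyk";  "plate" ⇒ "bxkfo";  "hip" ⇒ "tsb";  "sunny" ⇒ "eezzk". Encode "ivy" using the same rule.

The shift depends on letter class: consonant b→n is +12, but vowel o→y is +10. The rule splits by letter class: vowels +10, consonants +12.
Applying it to ivy: i(vowel)+10=s, v(cons)+12=h, y(cons)+12=k.

shk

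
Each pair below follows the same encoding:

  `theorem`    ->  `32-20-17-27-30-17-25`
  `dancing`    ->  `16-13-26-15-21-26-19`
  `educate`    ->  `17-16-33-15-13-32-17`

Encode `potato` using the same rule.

t is letter #20 and maps to 32: an offset of 12. Letters become their 1-based position plus 12 (so a→13, b→14, …).
On potato: p=16→28, o=15→27, t=20→32, a=1→13, t=20→32, o=15→27.

28-27-32-13-32-27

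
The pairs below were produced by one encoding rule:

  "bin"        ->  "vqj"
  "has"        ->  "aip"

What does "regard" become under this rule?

Two steps: reverse the string, then apply a Caesar shift of +8.
Applying it to regard: reverse → drager; then shift: d+8=l, r+8=z, a+8=i, g+8=o, e+8=m, r+8=z.

lziomz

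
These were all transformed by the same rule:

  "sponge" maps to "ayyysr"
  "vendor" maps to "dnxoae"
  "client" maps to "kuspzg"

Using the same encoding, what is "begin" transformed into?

The shift increases by 1 at each position, starting from +8: 8, 9, 10, ….
For begin: b+8=j, e+9=n, g+10=q, i+11=t, n+12=z.

jnqtz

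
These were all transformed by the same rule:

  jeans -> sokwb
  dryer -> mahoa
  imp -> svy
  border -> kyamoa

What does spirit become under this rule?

The shift depends on letter class: consonant j→s is +9, but vowel e→o is +10. Two shifts are in play — +10 for a/e/i/o/u, +9 for every other letter.
On spirit: s(cons)+9=b, p(cons)+9=y, i(vowel)+10=s, r(cons)+9=a, i(vowel)+10=s, t(cons)+9=c.

bysasc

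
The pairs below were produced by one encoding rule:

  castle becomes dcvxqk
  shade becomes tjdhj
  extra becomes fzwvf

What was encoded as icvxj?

haste

Each letter shifts forward by (position + 1), i.e. 1, 2, 3, … — the shift grows by one for each successive letter.
Decoding icvxj: i−1=h, c−2=a, v−3=s, x−4=t, j−5=e.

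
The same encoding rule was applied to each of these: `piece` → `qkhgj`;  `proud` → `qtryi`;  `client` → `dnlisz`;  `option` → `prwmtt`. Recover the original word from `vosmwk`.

In piece: p→q is +1, i→k is +2, e→h is +3, c→g is +4 — the shift increases by 1 each position. Letter i (0-indexed) is shifted by i+1, so successive shifts are 1, 2, 3, ….
Reversing it on vosmwk: v−1=u, o−2=m, s−3=p, m−4=i, w−5=r, k−6=e.

umpire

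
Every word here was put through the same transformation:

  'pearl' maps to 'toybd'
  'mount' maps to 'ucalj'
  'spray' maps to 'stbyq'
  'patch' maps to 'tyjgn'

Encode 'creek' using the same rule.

p(15)→t(19) and e(4)→o(14) fit y≡17x+24 (mod 26); the inverse of 17 mod 26 is 23. This is an affine cipher: with a=0,…,z=25, each position x becomes (17x+24) mod 26.
For creek: c(2)→17·2+24≡6=g; r(17)→17·17+24≡1=b; e(4)→17·4+24≡14=o; e(4)→17·4+24≡14=o; k(10)→17·10+24≡12=m (all mod 26).

gboom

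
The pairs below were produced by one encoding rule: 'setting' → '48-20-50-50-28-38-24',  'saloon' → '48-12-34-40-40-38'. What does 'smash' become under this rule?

s(#19)→48 and e(#5)→20: differences scale by 2, so n = 2·pos + 10. The formula is n = 2×(alphabet index, a=1) + 10.
On smash: s=19→48, m=13→36, a=1→12, s=19→48, h=8→26.

48-36-12-48-26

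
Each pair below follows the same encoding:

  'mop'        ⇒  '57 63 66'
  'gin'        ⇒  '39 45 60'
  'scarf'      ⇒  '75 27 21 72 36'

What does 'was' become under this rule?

m(#13)→57 and o(#15)→63: differences scale by 3, so n = 3·pos + 18. With a=1..z=26, the number is 3·pos + 18.
On was: w=23→87, a=1→21, s=19→75.

87 21 75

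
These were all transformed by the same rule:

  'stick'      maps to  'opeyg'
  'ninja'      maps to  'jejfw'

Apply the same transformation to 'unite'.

Each letter is shifted forward by 22 in the alphabet (a Caesar shift of +22).
Applying it to unite: u+22=q, n+22=j, i+22=e, t+22=p, e+22=a.

qjepa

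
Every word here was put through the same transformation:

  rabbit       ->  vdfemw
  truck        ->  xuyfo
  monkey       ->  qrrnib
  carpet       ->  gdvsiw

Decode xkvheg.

thread

A repeating key of period 2 is used — shifts +4, +3 over and over.
Undoing it on xkvheg: x−4=t, k−3=h, v−4=r, h−3=e, e−4=a, g−3=d.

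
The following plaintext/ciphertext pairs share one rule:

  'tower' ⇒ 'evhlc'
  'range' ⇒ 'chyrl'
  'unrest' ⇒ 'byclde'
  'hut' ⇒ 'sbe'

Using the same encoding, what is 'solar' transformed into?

The shift depends on letter class: consonant t→e is +11, but vowel o→v is +7. Two shifts are in play — +7 for a/e/i/o/u, +11 for every other letter.
On solar: s(cons)+11=d, o(vowel)+7=v, l(cons)+11=w, a(vowel)+7=h, r(cons)+11=c.

dvwhc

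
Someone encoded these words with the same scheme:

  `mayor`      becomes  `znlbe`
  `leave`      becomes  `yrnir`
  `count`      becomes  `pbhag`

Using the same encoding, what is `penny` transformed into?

Every letter moves 13 places later in the alphabet, wrapping around z→a.
Applying it to penny: p+13=c, e+13=r, n+13=a, n+13=a, y+13=l.

craal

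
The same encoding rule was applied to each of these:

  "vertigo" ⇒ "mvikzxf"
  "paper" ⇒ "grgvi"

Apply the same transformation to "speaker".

jgvrbvi

Compare letters: v→m is +17, e→v is +17, r→i is +17 — a constant shift. Every letter moves 17 places later in the alphabet, wrapping around z→a.
For speaker: s+17=j, p+17=g, e+17=v, a+17=r, k+17=b, e+17=v, r+17=i.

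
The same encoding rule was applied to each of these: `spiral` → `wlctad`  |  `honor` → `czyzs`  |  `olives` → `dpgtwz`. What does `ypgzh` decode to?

The output letters match the input read backwards, each shifted +11: spiral reversed is larips. The word is reversed, then every letter is shifted forward by 11.
Reversing it on ypgzh: shift back: y−11=n, p−11=e, g−11=v, z−11=o, h−11=w → nevow; then reverse → woven.

woven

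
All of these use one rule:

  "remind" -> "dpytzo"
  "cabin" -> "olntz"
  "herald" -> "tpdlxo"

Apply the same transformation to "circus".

otdngd

It's a Vigenère-style cipher with numeric key [12,11]: position i shifts by key[i mod 2].
For circus: c+12=o, i+11=t, r+12=d, c+11=n, u+12=g, s+11=d.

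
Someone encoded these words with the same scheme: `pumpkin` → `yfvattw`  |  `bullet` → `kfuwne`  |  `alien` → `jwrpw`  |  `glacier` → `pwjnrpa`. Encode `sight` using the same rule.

btpsc

Shifts by position in pumpkin: pos 0: p→y (+9), pos 1: u→f (+11), pos 2: m→v (+9), pos 3: p→a (+11) — repeating every 2. A repeating key of period 2 is used — shifts +9, +11 over and over.
On sight: s+9=b, i+11=t, g+9=p, h+11=s, t+9=c.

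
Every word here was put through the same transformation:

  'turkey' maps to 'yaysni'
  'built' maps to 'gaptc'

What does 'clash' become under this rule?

In turkey: t→y is +5, u→a is +6, r→y is +7, k→s is +8 — the shift increases by 1 each position. The shift increases by 1 at each position, starting from +5: 5, 6, 7, ….
Applying it to clash: c+5=h, l+6=r, a+7=h, s+8=a, h+9=q.

hrhaq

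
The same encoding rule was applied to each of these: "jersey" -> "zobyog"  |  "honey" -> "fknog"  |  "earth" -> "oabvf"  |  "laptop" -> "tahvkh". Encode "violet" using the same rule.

pcktov

Treating letters as 0–25, the rule is x ↦ 23x + 0 (mod 26).
For violet: v(21)→23·21+0≡15=p; i(8)→23·8+0≡2=c; o(14)→23·14+0≡10=k; l(11)→23·11+0≡19=t; e(4)→23·4+0≡14=o; t(19)→23·19+0≡21=v (all mod 26).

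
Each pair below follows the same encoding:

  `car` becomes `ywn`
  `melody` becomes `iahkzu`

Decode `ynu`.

Compare letters: c→y is +22, a→w is +22, r→n is +22 — a constant shift. This is a Caesar cipher with shift 22.
Undoing it on ynu: y−22=c, n−22=r, u−22=y.

cry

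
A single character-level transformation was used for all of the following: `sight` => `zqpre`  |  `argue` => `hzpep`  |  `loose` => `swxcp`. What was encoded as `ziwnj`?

sandy

In sight: s→z is +7, i→q is +8, g→p is +9, h→r is +10 — the shift increases by 1 each position. Letter i (0-indexed) is shifted by i+7, so successive shifts are 7, 8, 9, ….
Decoding ziwnj: z−7=s, i−8=a, w−9=n, n−10=d, j−11=y.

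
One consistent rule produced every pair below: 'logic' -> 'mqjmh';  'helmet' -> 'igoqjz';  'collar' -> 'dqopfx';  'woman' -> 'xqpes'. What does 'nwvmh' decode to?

music

In logic: l→m is +1, o→q is +2, g→j is +3, i→m is +4 — the shift increases by 1 each position. Letter i (0-indexed) is shifted by i+1, so successive shifts are 1, 2, 3, ….
Undoing it on nwvmh: n−1=m, w−2=u, v−3=s, m−4=i, h−5=c.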